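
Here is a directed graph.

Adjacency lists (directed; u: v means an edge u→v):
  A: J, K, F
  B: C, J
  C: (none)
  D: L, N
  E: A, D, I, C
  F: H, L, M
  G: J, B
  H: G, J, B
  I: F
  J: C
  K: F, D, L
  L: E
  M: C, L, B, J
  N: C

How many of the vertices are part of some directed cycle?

A vertex is on a directed cycle iff it belongs to a strongly connected component of size ≥ 2 (or has a self-loop).
The vertices on cycles are {A, D, E, F, I, K, L, M} — 8 in total.

8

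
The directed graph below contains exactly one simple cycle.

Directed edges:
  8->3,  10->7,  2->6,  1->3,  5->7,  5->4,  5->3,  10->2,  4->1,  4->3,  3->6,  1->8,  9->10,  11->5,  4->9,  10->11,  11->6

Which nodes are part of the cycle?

DFS with gray/black marking from 5:
5 gray
  3 gray
    6 gray
    6 black
  3 black
  4 gray
    9 gray
      10 gray
        2 gray
          2→6: 6 black — skip
        2 black
        7 gray
        7 black
        11 gray
          11→5: 5 is gray → back edge
Back edge closes the cycle 5 → 4 → 9 → 10 → 11 → 5; its vertices are {4, 5, 9, 10, 11}.

4, 5, 9, 10, 11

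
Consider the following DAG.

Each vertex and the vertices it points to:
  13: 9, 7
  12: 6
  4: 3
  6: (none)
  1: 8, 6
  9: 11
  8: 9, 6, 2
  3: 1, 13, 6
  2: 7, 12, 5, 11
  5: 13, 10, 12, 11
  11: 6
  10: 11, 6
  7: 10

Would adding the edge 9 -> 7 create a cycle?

No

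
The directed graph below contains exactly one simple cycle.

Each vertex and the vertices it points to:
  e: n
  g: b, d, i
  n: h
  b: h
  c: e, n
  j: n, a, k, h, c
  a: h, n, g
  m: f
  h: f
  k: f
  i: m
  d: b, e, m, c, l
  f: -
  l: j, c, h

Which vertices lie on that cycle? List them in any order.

DFS with gray/black marking from g:
g gray
  b gray
    h gray
      f gray
      f black
    h black
  b black
  d gray
    d→b: b black — skip
    e gray
      n gray
        n→h: h black — skip
      n black
    e black
    m gray
      m→f: f black — skip
    m black
    c gray
      c→e: e black — skip
      c→n: n black — skip
    c black
    l gray
      j gray
        j→n: n black — skip
        a gray
          a→h: h black — skip
          a→n: n black — skip
          a→g: g is gray → back edge
Back edge closes the cycle g → d → l → j → a → g; its vertices are {a, d, g, j, l}.

a, d, g, j, l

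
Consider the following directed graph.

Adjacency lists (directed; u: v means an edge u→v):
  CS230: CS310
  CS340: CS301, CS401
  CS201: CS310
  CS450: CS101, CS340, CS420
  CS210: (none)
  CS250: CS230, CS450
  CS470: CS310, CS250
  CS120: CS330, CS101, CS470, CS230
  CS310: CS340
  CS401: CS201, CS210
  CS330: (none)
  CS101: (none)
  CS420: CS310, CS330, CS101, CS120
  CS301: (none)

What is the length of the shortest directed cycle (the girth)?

4

For each vertex v, BFS finds the shortest path from v back to v.
The shortest such closed walk is CS340 → CS401 → CS201 → CS310 → CS340, length 4.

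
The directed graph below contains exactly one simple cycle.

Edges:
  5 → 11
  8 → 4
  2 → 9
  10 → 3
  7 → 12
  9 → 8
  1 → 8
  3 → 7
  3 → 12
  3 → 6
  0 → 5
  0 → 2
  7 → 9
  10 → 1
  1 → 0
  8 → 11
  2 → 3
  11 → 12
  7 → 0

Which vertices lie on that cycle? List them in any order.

0, 2, 3, 7

DFS with gray/black marking from 0:
0 gray
  5 gray
    11 gray
      12 gray
      12 black
    11 black
  5 black
  2 gray
    3 gray
      3→12: 12 black — skip
      6 gray
      6 black
      7 gray
        9 gray
          8 gray
            8→11: 11 black — skip
            4 gray
            4 black
          8 black
        9 black
        7→12: 12 black — skip
        7→0: 0 is gray → back edge
Back edge closes the cycle 0 → 2 → 3 → 7 → 0; its vertices are {0, 2, 3, 7}.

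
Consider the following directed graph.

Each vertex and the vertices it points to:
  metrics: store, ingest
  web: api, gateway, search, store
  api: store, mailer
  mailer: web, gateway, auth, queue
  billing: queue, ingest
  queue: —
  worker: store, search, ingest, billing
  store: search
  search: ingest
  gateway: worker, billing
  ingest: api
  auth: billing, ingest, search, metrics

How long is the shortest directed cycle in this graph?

3

For each vertex v, BFS finds the shortest path from v back to v.
The shortest such closed walk is mailer → web → api → mailer, length 3.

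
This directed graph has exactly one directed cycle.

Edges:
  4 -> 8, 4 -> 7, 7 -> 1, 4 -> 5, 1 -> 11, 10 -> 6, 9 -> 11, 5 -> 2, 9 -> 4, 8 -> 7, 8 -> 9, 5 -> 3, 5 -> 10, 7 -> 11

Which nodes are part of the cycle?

DFS with gray/black marking from 4:
4 gray
  8 gray
    7 gray
      1 gray
        11 gray
        11 black
      1 black
      7→11: 11 black — skip
    7 black
    9 gray
      9→4: 4 is gray → back edge
Back edge closes the cycle 4 → 8 → 9 → 4; its vertices are {4, 8, 9}.

4, 8, 9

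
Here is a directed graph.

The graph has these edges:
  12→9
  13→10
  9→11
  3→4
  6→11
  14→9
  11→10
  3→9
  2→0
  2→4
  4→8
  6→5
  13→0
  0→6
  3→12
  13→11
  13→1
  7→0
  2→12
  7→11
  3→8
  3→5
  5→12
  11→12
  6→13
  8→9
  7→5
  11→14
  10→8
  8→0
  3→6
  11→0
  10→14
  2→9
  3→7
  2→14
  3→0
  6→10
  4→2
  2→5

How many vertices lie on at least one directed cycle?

A vertex is on a directed cycle iff it belongs to a strongly connected component of size ≥ 2 (or has a self-loop).
The vertices on cycles are {0, 2, 4, 5, 6, 8, 9, 10, 11, 12, 13, 14} — 12 in total.

12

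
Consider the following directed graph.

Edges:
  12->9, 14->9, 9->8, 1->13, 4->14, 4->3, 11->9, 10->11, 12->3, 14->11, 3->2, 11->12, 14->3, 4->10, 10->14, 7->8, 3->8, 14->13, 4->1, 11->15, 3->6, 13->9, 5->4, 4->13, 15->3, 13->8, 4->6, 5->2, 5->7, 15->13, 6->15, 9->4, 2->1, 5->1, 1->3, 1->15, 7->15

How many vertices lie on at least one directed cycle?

12

A vertex is on a directed cycle iff it belongs to a strongly connected component of size ≥ 2 (or has a self-loop).
The vertices on cycles are {1, 2, 3, 4, 6, 9, 10, 11, 12, 13, 14, 15} — 12 in total.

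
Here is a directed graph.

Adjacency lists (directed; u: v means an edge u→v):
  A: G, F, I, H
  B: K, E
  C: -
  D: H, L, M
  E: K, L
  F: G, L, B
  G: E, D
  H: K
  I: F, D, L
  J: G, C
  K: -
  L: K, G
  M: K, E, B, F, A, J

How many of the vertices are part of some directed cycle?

10

A vertex is on a directed cycle iff it belongs to a strongly connected component of size ≥ 2 (or has a self-loop).
The vertices on cycles are {A, B, D, E, F, G, I, J, L, M} — 10 in total.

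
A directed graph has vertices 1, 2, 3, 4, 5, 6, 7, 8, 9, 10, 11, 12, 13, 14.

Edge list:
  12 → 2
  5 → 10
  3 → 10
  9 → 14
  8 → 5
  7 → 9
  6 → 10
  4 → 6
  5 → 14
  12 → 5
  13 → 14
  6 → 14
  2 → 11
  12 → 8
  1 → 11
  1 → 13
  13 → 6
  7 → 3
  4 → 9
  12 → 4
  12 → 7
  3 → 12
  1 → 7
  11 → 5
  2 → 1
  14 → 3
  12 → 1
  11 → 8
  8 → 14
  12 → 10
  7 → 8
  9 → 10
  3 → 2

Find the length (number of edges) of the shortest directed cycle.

For each vertex v, BFS finds the shortest path from v back to v.
The shortest such closed walk is 12 → 7 → 3 → 12, length 3.

3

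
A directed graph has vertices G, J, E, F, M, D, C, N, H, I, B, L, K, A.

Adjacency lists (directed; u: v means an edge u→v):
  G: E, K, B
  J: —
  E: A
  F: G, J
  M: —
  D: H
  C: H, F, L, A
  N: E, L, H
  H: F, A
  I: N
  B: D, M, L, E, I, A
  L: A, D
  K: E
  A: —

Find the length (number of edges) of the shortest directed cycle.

5

For each vertex v, BFS finds the shortest path from v back to v.
The shortest such closed walk is F → G → B → D → H → F, length 5.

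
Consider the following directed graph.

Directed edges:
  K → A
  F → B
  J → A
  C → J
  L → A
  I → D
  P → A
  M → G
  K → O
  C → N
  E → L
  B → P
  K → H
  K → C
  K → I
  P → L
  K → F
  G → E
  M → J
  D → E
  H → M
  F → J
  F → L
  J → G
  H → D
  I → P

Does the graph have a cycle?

DFS with white/gray/black marking, starting from C:
C gray
  N gray
  N black
  J gray
    G gray
      E gray
        L gray
          A gray
          A black
        L black
      E black
    G black
    J→A: A black — skip
  J black
C black
H gray
  M gray
    M→G: G black — skip
    M→J: J black — skip
  M black
  D gray
    D→E: E black — skip
  D black
H black
F gray
  B gray
    P gray
      P→A: A black — skip
      P→L: L black — skip
    P black
  B black
  F→J: J black — skip
  F→L: L black — skip
F black
O gray
O black
K gray
  K→A: A black — skip
  K→O: O black — skip
  K→F: F black — skip
  I gray
    I→P: P black — skip
    I→D: D black — skip
  I black
  K→H: H black — skip
  K→C: C black — skip
K black
Every edge goes to a white or black vertex — no back edge, so the graph is acyclic.

No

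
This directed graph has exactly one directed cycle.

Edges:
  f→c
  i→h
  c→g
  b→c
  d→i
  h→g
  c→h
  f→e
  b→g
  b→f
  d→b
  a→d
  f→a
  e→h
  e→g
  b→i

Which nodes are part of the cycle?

a, b, d, f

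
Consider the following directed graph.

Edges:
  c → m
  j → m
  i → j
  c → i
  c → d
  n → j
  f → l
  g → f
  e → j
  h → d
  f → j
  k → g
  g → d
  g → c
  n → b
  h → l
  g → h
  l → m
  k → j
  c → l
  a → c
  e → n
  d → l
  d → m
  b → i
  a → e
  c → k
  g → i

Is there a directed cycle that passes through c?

Yes

c is on a cycle iff c can reach itself via ≥1 edge.
c → k → g → c — yes.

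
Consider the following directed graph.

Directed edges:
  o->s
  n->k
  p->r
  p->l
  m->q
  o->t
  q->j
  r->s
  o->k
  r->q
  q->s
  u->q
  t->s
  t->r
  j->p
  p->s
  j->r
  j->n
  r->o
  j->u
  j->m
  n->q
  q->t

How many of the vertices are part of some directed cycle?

9

A vertex is on a directed cycle iff it belongs to a strongly connected component of size ≥ 2 (or has a self-loop).
The vertices on cycles are {j, m, n, o, p, q, r, t, u} — 9 in total.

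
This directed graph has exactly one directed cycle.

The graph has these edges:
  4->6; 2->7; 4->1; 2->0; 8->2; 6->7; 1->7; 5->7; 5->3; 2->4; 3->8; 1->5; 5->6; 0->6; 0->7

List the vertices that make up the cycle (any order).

1, 2, 3, 4, 5, 8

DFS with gray/black marking from 5:
5 gray
  7 gray
  7 black
  3 gray
    8 gray
      2 gray
        2→7: 7 black — skip
        0 gray
          0→7: 7 black — skip
          6 gray
            6→7: 7 black — skip
          6 black
        0 black
        4 gray
          1 gray
            1→5: 5 is gray → back edge
Back edge closes the cycle 5 → 3 → 8 → 2 → 4 → 1 → 5; its vertices are {1, 2, 3, 4, 5, 8}.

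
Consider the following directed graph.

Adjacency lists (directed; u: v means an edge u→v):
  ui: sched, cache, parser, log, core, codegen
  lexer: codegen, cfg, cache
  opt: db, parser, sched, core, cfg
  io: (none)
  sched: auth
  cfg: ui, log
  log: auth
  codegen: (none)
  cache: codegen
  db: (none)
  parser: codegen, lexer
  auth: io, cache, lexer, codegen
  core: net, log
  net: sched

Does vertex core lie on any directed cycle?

Yes

core is on a cycle iff core can reach itself via ≥1 edge.
core → log → auth → lexer → cfg → ui → core — yes.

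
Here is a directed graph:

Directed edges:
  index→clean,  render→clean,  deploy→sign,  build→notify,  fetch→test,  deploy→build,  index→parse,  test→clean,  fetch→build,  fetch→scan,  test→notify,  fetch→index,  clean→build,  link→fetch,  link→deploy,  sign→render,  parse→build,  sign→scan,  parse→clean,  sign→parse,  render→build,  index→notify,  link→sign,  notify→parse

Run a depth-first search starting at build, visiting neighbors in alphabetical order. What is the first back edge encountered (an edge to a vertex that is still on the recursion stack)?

parse->build

DFS from build (visiting neighbors in alphabetical order); mark gray on enter, black on exit:
build gray
  notify gray
    parse gray
      parse→build: build is gray → back edge
First back edge: parse → build.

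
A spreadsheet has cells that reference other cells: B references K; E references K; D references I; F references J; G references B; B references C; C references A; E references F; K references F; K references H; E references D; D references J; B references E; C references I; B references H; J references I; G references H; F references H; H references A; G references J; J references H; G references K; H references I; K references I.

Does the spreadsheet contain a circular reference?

No

DFS with white/gray/black marking, starting from F:
F gray
  J gray
    I gray
    I black
    H gray
      H→I: I black — skip
      A gray
      A black
    H black
  J black
  F→H: H black — skip
F black
B gray
  B→H: H black — skip
  K gray
    K→F: F black — skip
    K→I: I black — skip
    K→H: H black — skip
  K black
  C gray
    C→I: I black — skip
    C→A: A black — skip
  C black
  E gray
    E→K: K black — skip
    D gray
      D→I: I black — skip
      D→J: J black — skip
    D black
    E→F: F black — skip
  E black
B black
G gray
  G→H: H black — skip
  G→B: B black — skip
  G→J: J black — skip
  G→K: K black — skip
G black
Every edge goes to a white or black vertex — no back edge, so the graph is acyclic.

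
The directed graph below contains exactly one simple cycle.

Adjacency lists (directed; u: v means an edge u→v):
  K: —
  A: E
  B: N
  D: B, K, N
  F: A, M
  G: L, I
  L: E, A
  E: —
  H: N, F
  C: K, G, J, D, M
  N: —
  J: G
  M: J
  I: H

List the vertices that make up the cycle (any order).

F, G, H, I, J, M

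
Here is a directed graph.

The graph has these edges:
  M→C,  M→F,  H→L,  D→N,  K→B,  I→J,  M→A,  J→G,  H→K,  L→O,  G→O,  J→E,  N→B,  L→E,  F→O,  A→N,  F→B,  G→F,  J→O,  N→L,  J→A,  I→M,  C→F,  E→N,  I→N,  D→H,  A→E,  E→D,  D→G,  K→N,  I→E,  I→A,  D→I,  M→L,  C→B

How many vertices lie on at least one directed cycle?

A vertex is on a directed cycle iff it belongs to a strongly connected component of size ≥ 2 (or has a self-loop).
The vertices on cycles are {A, D, E, H, I, J, K, L, M, N} — 10 in total.

10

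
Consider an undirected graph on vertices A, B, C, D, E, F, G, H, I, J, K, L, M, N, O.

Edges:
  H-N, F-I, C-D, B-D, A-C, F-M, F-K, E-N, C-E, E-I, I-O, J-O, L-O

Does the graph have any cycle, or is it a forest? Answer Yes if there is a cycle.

No

DFS, tracking each vertex's parent; an edge to a visited non-parent vertex closes a cycle.
Start from A:
visit A (parent –)
  visit C (parent A)
    visit E (parent C)
      E–C: parent, skip
      visit I (parent E)
        visit O (parent I)
          O–I: parent, skip
          visit J (parent O)
            J–O: parent, skip
          visit L (parent O)
            L–O: parent, skip
        I–E: parent, skip
        visit F (parent I)
          visit M (parent F)
            M–F: parent, skip
          visit K (parent F)
            K–F: parent, skip
          F–I: parent, skip
      visit N (parent E)
        N–E: parent, skip
        visit H (parent N)
          H–N: parent, skip
    C–A: parent, skip
    visit D (parent C)
      D–C: parent, skip
      visit B (parent D)
        B–D: parent, skip
visit G (parent –)
No non-parent visited neighbor found — the graph is a forest.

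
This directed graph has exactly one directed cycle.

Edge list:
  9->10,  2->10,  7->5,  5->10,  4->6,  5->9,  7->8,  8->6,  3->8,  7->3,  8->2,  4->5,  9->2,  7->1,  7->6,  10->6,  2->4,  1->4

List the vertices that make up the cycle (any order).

2, 4, 5, 9

DFS with gray/black marking from 5:
5 gray
  10 gray
    6 gray
    6 black
  10 black
  9 gray
    2 gray
      4 gray
        4→5: 5 is gray → back edge
Back edge closes the cycle 5 → 9 → 2 → 4 → 5; its vertices are {2, 4, 5, 9}.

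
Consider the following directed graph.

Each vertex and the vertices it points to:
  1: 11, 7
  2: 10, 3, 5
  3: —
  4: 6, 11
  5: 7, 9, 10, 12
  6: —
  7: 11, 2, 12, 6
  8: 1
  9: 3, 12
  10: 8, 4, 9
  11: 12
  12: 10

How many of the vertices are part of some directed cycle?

A vertex is on a directed cycle iff it belongs to a strongly connected component of size ≥ 2 (or has a self-loop).
The vertices on cycles are {1, 2, 4, 5, 7, 8, 9, 10, 11, 12} — 10 in total.

10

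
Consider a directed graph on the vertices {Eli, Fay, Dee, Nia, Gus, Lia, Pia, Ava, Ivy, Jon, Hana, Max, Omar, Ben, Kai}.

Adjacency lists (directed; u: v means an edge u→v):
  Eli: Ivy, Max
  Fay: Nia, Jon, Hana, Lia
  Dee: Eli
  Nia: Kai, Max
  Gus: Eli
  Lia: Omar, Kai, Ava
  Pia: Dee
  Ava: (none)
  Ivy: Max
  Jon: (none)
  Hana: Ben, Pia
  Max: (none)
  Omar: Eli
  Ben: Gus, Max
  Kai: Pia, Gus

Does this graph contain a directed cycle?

No

DFS with white/gray/black marking, starting from Ben:
Ben gray
  Gus gray
    Eli gray
      Ivy gray
        Max gray
        Max black
      Ivy black
      Eli→Max: Max black — skip
    Eli black
  Gus black
  Ben→Max: Max black — skip
Ben black
Fay gray
  Nia gray
    Kai gray
      Pia gray
        Dee gray
          Dee→Eli: Eli black — skip
        Dee black
      Pia black
      Kai→Gus: Gus black — skip
    Kai black
    Nia→Max: Max black — skip
  Nia black
  Jon gray
  Jon black
  Hana gray
    Hana→Ben: Ben black — skip
    Hana→Pia: Pia black — skip
  Hana black
  Lia gray
    Omar gray
      Omar→Eli: Eli black — skip
    Omar black
    Lia→Kai: Kai black — skip
    Ava gray
    Ava black
  Lia black
Fay black
Every edge goes to a white or black vertex — no back edge, so the graph is acyclic.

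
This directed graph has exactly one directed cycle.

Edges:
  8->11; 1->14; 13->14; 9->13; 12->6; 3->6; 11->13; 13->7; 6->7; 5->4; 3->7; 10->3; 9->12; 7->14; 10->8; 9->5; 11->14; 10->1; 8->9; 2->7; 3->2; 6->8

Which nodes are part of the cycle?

6, 8, 9, 12

DFS with gray/black marking from 8:
8 gray
  11 gray
    13 gray
      7 gray
        14 gray
        14 black
      7 black
      13→14: 14 black — skip
    13 black
    11→14: 14 black — skip
  11 black
  9 gray
    12 gray
      6 gray
        6→7: 7 black — skip
        6→8: 8 is gray → back edge
Back edge closes the cycle 8 → 9 → 12 → 6 → 8; its vertices are {6, 8, 9, 12}.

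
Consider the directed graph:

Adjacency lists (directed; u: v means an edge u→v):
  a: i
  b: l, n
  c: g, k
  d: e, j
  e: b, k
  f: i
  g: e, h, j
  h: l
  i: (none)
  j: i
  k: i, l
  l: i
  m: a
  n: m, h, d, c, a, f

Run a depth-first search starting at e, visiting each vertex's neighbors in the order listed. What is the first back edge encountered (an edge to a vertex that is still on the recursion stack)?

d->e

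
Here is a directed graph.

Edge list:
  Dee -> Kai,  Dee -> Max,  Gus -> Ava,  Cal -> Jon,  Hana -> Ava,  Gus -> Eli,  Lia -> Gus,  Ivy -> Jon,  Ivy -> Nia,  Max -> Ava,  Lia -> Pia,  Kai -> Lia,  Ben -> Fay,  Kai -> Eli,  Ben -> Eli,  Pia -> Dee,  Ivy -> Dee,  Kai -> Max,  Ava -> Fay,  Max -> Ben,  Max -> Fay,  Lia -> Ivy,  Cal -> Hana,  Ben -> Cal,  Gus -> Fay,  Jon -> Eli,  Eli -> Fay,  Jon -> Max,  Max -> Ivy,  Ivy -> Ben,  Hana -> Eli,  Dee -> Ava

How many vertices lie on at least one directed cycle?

9

A vertex is on a directed cycle iff it belongs to a strongly connected component of size ≥ 2 (or has a self-loop).
The vertices on cycles are {Ben, Cal, Dee, Ivy, Jon, Kai, Lia, Max, Pia} — 9 in total.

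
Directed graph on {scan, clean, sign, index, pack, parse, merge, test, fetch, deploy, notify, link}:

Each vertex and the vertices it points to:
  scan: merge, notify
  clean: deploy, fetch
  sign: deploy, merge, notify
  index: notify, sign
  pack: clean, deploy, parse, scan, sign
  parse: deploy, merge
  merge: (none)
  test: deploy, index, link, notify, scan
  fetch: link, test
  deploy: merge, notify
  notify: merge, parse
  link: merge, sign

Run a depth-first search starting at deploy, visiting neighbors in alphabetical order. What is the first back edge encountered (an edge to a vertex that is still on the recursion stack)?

DFS from deploy (visiting neighbors in alphabetical order); mark gray on enter, black on exit:
deploy gray
  merge gray
  merge black
  notify gray
    notify→merge: merge black — skip
    parse gray
      parse→deploy: deploy is gray → back edge
First back edge: parse → deploy.

parse→deploy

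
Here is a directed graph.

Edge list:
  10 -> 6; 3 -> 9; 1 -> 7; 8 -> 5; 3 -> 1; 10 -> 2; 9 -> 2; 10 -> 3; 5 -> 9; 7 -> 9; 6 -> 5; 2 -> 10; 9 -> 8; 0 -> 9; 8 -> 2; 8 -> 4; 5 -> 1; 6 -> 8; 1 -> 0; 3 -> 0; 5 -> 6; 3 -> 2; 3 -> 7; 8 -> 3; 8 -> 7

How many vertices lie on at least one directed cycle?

10

A vertex is on a directed cycle iff it belongs to a strongly connected component of size ≥ 2 (or has a self-loop).
The vertices on cycles are {0, 1, 2, 3, 5, 6, 7, 8, 9, 10} — 10 in total.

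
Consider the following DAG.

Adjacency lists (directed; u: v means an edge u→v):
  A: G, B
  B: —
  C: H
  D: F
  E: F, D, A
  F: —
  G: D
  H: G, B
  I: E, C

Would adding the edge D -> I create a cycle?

Yes

Adding D→I creates a cycle iff I can already reach D.
Path from I: I → E → D.
So I → … → D → I is a cycle.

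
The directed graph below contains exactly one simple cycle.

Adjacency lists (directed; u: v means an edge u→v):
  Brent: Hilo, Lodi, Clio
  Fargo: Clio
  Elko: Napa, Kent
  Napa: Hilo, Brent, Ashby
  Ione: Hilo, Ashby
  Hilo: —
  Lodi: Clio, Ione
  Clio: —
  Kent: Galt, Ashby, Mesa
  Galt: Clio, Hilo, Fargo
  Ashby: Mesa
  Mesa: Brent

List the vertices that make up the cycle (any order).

DFS with gray/black marking from Ashby:
Ashby gray
  Mesa gray
    Brent gray
      Hilo gray
      Hilo black
      Lodi gray
        Clio gray
        Clio black
        Ione gray
          Ione→Hilo: Hilo black — skip
          Ione→Ashby: Ashby is gray → back edge
Back edge closes the cycle Ashby → Mesa → Brent → Lodi → Ione → Ashby; its vertices are {Ione, Lodi, Mesa, Ashby, Brent}.

Ione, Lodi, Mesa, Ashby, Brent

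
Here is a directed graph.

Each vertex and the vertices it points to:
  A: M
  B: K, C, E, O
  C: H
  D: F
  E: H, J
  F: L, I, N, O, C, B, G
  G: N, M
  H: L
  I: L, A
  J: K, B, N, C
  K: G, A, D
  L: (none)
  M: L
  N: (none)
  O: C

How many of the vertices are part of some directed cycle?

6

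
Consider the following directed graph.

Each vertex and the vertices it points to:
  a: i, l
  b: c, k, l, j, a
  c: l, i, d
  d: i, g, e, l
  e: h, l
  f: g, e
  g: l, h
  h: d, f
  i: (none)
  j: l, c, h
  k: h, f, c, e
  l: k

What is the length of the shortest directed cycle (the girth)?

3

For each vertex v, BFS finds the shortest path from v back to v.
The shortest such closed walk is k → e → l → k, length 3.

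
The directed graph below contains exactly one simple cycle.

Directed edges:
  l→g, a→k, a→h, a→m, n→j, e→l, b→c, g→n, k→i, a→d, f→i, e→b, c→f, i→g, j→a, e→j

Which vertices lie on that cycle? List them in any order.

a, g, i, j, k, n

DFS with gray/black marking from j:
j gray
  a gray
    h gray
    h black
    d gray
    d black
    k gray
      i gray
        g gray
          n gray
            n→j: j is gray → back edge
Back edge closes the cycle j → a → k → i → g → n → j; its vertices are {a, g, i, j, k, n}.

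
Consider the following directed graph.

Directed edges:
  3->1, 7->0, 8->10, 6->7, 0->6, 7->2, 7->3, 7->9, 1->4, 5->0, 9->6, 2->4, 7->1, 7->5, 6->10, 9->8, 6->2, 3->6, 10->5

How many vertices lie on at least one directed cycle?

8

A vertex is on a directed cycle iff it belongs to a strongly connected component of size ≥ 2 (or has a self-loop).
The vertices on cycles are {0, 3, 5, 6, 7, 8, 9, 10} — 8 in total.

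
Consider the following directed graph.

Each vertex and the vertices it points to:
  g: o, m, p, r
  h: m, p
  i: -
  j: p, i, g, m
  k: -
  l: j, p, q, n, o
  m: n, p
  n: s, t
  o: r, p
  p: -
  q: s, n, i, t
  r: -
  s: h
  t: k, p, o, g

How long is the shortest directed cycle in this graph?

4

For each vertex v, BFS finds the shortest path from v back to v.
The shortest such closed walk is s → h → m → n → s, length 4.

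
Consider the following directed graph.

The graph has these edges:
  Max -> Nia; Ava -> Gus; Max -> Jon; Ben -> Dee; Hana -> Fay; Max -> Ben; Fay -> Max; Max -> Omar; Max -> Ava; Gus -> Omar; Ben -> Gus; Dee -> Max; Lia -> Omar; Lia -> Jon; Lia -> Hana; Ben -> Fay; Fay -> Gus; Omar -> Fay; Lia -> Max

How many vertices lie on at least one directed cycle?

A vertex is on a directed cycle iff it belongs to a strongly connected component of size ≥ 2 (or has a self-loop).
The vertices on cycles are {Ava, Ben, Dee, Fay, Gus, Max, Omar} — 7 in total.

7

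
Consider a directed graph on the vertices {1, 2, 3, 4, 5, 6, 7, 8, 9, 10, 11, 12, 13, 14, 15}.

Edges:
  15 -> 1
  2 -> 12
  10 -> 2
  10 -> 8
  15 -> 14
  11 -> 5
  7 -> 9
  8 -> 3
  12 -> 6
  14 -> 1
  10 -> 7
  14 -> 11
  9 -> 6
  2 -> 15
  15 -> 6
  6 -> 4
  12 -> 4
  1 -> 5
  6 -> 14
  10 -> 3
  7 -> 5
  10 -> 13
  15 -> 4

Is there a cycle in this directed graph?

No

DFS with white/gray/black marking, starting from 8:
8 gray
  3 gray
  3 black
8 black
1 gray
  5 gray
  5 black
1 black
2 gray
  15 gray
    15→1: 1 black — skip
    14 gray
      11 gray
        11→5: 5 black — skip
      11 black
      14→1: 1 black — skip
    14 black
    6 gray
      4 gray
      4 black
      6→14: 14 black — skip
    6 black
    15→4: 4 black — skip
  15 black
  12 gray
    12→4: 4 black — skip
    12→6: 6 black — skip
  12 black
2 black
7 gray
  9 gray
    9→6: 6 black — skip
  9 black
  7→5: 5 black — skip
7 black
10 gray
  10→8: 8 black — skip
  10→3: 3 black — skip
  10→7: 7 black — skip
  13 gray
  13 black
  10→2: 2 black — skip
10 black
Every edge goes to a white or black vertex — no back edge, so the graph is acyclic.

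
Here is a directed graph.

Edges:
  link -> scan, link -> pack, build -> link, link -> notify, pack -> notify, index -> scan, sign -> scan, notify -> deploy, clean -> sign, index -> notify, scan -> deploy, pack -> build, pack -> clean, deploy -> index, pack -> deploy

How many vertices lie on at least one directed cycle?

7

A vertex is on a directed cycle iff it belongs to a strongly connected component of size ≥ 2 (or has a self-loop).
The vertices on cycles are {link, pack, scan, build, index, deploy, notify} — 7 in total.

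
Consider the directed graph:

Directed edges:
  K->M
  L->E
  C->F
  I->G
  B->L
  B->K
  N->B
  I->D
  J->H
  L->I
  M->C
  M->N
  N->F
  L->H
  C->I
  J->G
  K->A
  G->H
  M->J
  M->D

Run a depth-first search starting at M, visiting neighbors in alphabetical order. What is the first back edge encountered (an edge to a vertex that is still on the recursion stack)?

K→M

DFS from M (visiting neighbors in alphabetical order); mark gray on enter, black on exit:
M gray
  C gray
    F gray
    F black
    I gray
      D gray
      D black
      G gray
        H gray
        H black
      G black
    I black
  C black
  M→D: D black — skip
  J gray
    J→G: G black — skip
    J→H: H black — skip
  J black
  N gray
    B gray
      K gray
        A gray
        A black
        K→M: M is gray → back edge
First back edge: K → M.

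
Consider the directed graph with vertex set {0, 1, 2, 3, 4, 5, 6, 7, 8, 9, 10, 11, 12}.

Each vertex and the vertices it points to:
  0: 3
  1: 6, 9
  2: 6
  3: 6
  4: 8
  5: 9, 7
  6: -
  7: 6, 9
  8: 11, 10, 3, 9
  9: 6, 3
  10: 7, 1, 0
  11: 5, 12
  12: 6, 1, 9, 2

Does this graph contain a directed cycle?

DFS with white/gray/black marking, starting from 0:
0 gray
  3 gray
    6 gray
    6 black
  3 black
0 black
1 gray
  1→6: 6 black — skip
  9 gray
    9→6: 6 black — skip
    9→3: 3 black — skip
  9 black
1 black
2 gray
  2→6: 6 black — skip
2 black
4 gray
  8 gray
    11 gray
      5 gray
        5→9: 9 black — skip
        7 gray
          7→6: 6 black — skip
          7→9: 9 black — skip
        7 black
      5 black
      12 gray
        12→6: 6 black — skip
        12→1: 1 black — skip
        12→9: 9 black — skip
        12→2: 2 black — skip
      12 black
    11 black
    10 gray
      10→7: 7 black — skip
      10→1: 1 black — skip
      10→0: 0 black — skip
    10 black
    8→3: 3 black — skip
    8→9: 9 black — skip
  8 black
4 black
Every edge goes to a white or black vertex — no back edge, so the graph is acyclic.

No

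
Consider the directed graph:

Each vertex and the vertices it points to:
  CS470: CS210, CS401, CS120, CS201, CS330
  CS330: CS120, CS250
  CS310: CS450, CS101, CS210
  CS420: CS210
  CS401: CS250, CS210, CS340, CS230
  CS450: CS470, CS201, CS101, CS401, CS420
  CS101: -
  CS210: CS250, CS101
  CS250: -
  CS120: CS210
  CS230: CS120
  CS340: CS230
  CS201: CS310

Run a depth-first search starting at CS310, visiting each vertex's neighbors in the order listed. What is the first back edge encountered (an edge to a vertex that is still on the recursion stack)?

DFS from CS310 (visiting each vertex's neighbors in the order listed); mark gray on enter, black on exit:
CS310 gray
  CS450 gray
    CS470 gray
      CS210 gray
        CS250 gray
        CS250 black
        CS101 gray
        CS101 black
      CS210 black
      CS401 gray
        CS401→CS250: CS250 black — skip
        CS401→CS210: CS210 black — skip
        CS340 gray
          CS230 gray
            CS120 gray
              CS120→CS210: CS210 black — skip
            CS120 black
          CS230 black
        CS340 black
        CS401→CS230: CS230 black — skip
      CS401 black
      CS470→CS120: CS120 black — skip
      CS201 gray
        CS201→CS310: CS310 is gray → back edge
First back edge: CS201 → CS310.

CS201→CS310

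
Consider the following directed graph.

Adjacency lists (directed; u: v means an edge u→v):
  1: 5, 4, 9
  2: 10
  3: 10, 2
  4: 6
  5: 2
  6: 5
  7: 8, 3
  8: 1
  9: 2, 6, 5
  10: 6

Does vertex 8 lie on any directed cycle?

No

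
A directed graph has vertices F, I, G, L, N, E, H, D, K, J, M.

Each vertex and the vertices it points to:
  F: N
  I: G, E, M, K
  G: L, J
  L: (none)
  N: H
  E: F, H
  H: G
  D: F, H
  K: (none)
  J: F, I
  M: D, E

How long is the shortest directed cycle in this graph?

For each vertex v, BFS finds the shortest path from v back to v.
The shortest such closed walk is I → G → J → I, length 3.

3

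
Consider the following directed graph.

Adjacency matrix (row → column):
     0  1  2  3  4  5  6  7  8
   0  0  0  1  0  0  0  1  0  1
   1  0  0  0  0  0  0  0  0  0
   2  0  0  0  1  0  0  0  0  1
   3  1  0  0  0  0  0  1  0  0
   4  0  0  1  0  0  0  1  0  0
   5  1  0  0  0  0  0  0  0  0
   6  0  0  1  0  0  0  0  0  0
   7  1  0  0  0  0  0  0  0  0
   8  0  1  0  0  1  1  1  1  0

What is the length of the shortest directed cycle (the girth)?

3

For each vertex v, BFS finds the shortest path from v back to v.
The shortest such closed walk is 2 → 8 → 4 → 2, length 3.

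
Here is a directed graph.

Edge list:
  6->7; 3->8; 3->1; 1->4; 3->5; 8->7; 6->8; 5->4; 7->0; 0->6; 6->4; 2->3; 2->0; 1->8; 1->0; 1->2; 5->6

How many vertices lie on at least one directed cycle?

A vertex is on a directed cycle iff it belongs to a strongly connected component of size ≥ 2 (or has a self-loop).
The vertices on cycles are {0, 1, 2, 3, 6, 7, 8} — 7 in total.

7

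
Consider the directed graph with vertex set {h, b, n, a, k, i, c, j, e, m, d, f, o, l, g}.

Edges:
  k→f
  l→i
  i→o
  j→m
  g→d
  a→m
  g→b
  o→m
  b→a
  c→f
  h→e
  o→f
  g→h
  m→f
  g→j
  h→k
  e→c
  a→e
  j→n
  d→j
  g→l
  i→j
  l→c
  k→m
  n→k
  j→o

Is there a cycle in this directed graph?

DFS with white/gray/black marking, starting from l:
l gray
  i gray
    j gray
      o gray
        f gray
        f black
        m gray
          m→f: f black — skip
        m black
      o black
      j→m: m black — skip
      n gray
        k gray
          k→m: m black — skip
          k→f: f black — skip
        k black
      n black
    j black
    i→o: o black — skip
  i black
  c gray
    c→f: f black — skip
  c black
l black
h gray
  e gray
    e→c: c black — skip
  e black
  h→k: k black — skip
h black
b gray
  a gray
    a→m: m black — skip
    a→e: e black — skip
  a black
b black
d gray
  d→j: j black — skip
d black
g gray
  g→j: j black — skip
  g→l: l black — skip
  g→b: b black — skip
  g→d: d black — skip
  g→h: h black — skip
g black
Every edge goes to a white or black vertex — no back edge, so the graph is acyclic.

No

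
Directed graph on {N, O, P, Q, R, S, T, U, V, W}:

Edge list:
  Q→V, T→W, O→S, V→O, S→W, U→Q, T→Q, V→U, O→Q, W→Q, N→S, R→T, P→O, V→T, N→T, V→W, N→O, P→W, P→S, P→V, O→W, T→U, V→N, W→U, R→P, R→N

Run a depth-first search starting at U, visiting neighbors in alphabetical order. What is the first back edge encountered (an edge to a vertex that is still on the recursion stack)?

O→Q

DFS from U (visiting neighbors in alphabetical order); mark gray on enter, black on exit:
U gray
  Q gray
    V gray
      N gray
        O gray
          O→Q: Q is gray → back edge
First back edge: O → Q.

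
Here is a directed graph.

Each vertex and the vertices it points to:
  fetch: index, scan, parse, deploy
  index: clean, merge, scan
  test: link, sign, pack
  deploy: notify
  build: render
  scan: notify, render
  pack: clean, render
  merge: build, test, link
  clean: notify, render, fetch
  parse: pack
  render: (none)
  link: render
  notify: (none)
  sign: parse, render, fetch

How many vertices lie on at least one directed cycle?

8

A vertex is on a directed cycle iff it belongs to a strongly connected component of size ≥ 2 (or has a self-loop).
The vertices on cycles are {pack, sign, test, clean, fetch, index, merge, parse} — 8 in total.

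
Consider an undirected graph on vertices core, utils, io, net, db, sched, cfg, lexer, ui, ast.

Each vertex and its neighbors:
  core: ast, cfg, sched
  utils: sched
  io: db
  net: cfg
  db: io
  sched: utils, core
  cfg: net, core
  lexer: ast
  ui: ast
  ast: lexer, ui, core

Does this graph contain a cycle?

No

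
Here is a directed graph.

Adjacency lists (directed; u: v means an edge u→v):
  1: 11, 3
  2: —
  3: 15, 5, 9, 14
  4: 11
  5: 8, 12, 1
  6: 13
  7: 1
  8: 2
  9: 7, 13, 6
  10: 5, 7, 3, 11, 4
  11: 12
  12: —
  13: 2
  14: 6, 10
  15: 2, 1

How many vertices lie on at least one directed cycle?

8

A vertex is on a directed cycle iff it belongs to a strongly connected component of size ≥ 2 (or has a self-loop).
The vertices on cycles are {1, 3, 5, 7, 9, 10, 14, 15} — 8 in total.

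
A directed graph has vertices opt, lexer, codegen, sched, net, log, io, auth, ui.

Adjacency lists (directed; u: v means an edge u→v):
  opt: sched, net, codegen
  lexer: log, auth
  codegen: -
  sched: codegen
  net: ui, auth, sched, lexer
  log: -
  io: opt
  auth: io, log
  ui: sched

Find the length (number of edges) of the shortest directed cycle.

For each vertex v, BFS finds the shortest path from v back to v.
The shortest such closed walk is net → auth → io → opt → net, length 4.

4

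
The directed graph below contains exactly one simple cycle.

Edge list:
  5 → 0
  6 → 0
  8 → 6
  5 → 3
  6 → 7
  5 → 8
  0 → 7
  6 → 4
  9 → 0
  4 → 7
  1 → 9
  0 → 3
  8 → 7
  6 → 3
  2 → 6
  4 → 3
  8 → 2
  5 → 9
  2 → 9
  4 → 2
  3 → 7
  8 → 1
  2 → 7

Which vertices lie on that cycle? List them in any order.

2, 4, 6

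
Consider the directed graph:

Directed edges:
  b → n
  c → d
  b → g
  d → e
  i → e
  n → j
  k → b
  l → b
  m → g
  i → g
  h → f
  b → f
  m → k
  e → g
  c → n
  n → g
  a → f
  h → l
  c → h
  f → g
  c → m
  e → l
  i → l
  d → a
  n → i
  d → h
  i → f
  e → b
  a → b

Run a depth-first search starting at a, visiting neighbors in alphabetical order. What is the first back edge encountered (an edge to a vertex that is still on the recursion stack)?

e->b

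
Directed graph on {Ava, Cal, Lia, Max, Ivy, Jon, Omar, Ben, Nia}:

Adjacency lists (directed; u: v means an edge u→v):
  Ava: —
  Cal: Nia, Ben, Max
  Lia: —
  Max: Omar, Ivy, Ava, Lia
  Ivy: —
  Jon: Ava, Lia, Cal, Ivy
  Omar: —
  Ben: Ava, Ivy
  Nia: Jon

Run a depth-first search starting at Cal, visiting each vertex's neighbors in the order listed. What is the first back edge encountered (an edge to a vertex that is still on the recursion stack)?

DFS from Cal (visiting each vertex's neighbors in the order listed); mark gray on enter, black on exit:
Cal gray
  Nia gray
    Jon gray
      Ava gray
      Ava black
      Lia gray
      Lia black
      Jon→Cal: Cal is gray → back edge
First back edge: Jon → Cal.

Jon->Cal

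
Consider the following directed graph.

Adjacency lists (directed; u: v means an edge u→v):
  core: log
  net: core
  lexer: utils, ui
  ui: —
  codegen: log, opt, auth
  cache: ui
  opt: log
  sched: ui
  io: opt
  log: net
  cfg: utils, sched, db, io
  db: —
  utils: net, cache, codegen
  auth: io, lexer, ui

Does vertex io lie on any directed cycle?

io lies on a cycle iff there is a path from io back to itself.
Exploring from io, it never reaches itself; equivalently, its strongly connected component is a singleton.

No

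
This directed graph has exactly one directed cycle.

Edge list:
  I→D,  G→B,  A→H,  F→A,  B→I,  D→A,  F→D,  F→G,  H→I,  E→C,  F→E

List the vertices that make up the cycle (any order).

A, D, H, I

DFS with gray/black marking from A:
A gray
  H gray
    I gray
      D gray
        D→A: A is gray → back edge
Back edge closes the cycle A → H → I → D → A; its vertices are {A, D, H, I}.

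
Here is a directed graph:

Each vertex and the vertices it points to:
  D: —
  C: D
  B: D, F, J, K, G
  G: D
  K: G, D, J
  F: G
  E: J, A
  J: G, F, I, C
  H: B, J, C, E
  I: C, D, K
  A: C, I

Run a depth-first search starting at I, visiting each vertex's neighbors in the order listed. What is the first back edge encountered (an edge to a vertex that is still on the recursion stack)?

J->I

DFS from I (visiting each vertex's neighbors in the order listed); mark gray on enter, black on exit:
I gray
  C gray
    D gray
    D black
  C black
  I→D: D black — skip
  K gray
    G gray
      G→D: D black — skip
    G black
    K→D: D black — skip
    J gray
      J→G: G black — skip
      F gray
        F→G: G black — skip
      F black
      J→I: I is gray → back edge
First back edge: J → I.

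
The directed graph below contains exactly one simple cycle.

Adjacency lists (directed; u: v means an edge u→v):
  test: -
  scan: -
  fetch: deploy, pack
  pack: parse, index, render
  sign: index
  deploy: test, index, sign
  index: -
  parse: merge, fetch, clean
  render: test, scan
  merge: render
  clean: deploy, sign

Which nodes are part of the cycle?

DFS with gray/black marking from parse:
parse gray
  merge gray
    render gray
      test gray
      test black
      scan gray
      scan black
    render black
  merge black
  fetch gray
    deploy gray
      deploy→test: test black — skip
      index gray
      index black
      sign gray
        sign→index: index black — skip
      sign black
    deploy black
    pack gray
      pack→parse: parse is gray → back edge
Back edge closes the cycle parse → fetch → pack → parse; its vertices are {pack, fetch, parse}.

pack, fetch, parse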